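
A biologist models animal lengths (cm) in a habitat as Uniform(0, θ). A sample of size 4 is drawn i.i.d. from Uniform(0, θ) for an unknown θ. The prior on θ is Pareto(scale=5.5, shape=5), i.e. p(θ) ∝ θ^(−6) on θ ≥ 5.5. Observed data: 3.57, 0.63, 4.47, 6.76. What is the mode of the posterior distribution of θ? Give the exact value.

The Uniform(0, θ) likelihood is θ^(−n) for θ ≥ max(xᵢ), zero otherwise. Here max(xᵢ) = 6.76.
Posterior ∝ θ^(−6) · θ^(−4) = θ^(−10) on θ ≥ max(5.5, 6.76) = 6.76.
This density is strictly decreasing in θ, so the posterior mode lies at the lower boundary of the support.

θ̂_MAP = 6.76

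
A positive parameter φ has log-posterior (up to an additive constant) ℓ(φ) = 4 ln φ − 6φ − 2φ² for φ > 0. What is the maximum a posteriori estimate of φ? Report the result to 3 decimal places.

ℓ'(φ) = 4/φ − 6 − 4φ. Setting this to zero and multiplying by φ: 4φ² + 6φ − 4 = 0.
φ = (−6 + √(6² + 4·4·4)) / (2·4) = (−6 + √100) / 8 = (−6 + 10)/8 = 1/2.
ℓ''(φ) = −4/φ² − 4 < 0, confirming a maximum.

φ̂_MAP = 0.500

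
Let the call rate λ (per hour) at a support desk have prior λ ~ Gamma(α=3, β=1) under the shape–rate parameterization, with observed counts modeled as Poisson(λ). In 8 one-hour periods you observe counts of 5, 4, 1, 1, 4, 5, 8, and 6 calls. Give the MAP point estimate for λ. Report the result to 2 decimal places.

λ̂_MAP = 4.00

Σxᵢ = 5+4+1+1+4+5+8+6 = 34, with n = 8.
Posterior ∝ λ^2e^(−1λ) · λ^34e^(−8λ) = λ^36e^(−9λ), i.e. Gamma(shape=37, rate=9).
The mode of a Gamma(a, b) with a ≥ 1 (shape–rate) is (a−1)/b = 36/9 ≈ 4.00.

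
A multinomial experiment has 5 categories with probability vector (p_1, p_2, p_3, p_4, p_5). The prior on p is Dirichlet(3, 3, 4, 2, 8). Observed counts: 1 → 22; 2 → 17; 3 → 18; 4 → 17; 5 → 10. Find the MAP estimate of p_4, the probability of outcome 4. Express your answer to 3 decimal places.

The posterior is Dirichlet(αᵢ + nᵢ) = Dirichlet(25, 20, 22, 19, 18).
For a Dirichlet(a₁,…,a_K) with all aᵢ > 1, the mode has j-th component (aⱼ − 1)/(Σaᵢ − K).
Here Σaᵢ = 104 and K = 5, so p_4 = (19 − 1)/(104 − 5) = 18/99 ≈ 0.182.

MAP estimate: 0.182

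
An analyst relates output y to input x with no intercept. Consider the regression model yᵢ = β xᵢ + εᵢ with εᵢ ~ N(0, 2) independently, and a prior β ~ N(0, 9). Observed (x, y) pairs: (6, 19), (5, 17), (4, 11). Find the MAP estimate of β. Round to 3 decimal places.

β̂_MAP = 3.147

log p(β | y) = −Σ(yᵢ − βxᵢ)²/(2·2) − β²/(2·9) + const.
Setting the derivative to zero: Σxᵢ(yᵢ − βxᵢ)/2 − β/9 = 0, so β = Σxᵢyᵢ / (Σxᵢ² + σ²/τ²).
Σxᵢyᵢ = 6·19 + 5·17 + 4·11 = 243; Σxᵢ² = 77; σ²/τ² = 2/9.
β̂_MAP = 243 / (77 + 2/9) = 243/(695/9) = 2187/695 ≈ 3.147.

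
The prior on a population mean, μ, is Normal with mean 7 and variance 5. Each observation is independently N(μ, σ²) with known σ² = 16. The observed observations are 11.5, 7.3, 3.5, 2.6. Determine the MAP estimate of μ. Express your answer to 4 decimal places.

μ̂_MAP = 6.5694

n = 4; x̄ = (11.5 + 7.3 + 3.5 + 2.6)/4 = 24.9/4 = 6.225.
For a Normal prior and Normal likelihood with known variance, the posterior is Normal; its mode equals its mean, the precision-weighted average.
Prior precision 1/σ₀² = 1/5 = 0.2; data precision n/σ² = 4/16 = 0.25.
μ̂ = (0.2·7 + 0.25·6.225) / (0.2 + 0.25) = 2.95625/0.45 = 473/72 ≈ 6.5694.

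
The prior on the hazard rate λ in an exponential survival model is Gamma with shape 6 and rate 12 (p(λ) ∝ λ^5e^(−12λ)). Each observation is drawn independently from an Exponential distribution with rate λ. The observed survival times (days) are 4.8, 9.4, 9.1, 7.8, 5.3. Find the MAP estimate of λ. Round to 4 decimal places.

λ̂_MAP = 0.2066

The Exponential(rate=λ) likelihood is ∝ λ^n e^(−λΣtᵢ). Here n = 5 and Σtᵢ = 4.8 + 9.4 + 9.1 + 7.8 + 5.3 = 36.4.
Posterior ∝ λ^5e^(−12λ) · λ^5e^(−36.4λ) = λ^10e^(−48.4λ), i.e. Gamma(11, 48.4).
Mode = (a−1)/b = 10/48.4 ≈ 0.2066.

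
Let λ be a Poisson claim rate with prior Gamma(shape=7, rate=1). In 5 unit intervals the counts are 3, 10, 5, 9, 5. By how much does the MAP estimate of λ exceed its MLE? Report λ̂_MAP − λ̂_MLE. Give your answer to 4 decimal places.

MAP − MLE = -0.0667

Σxᵢ = 32. Posterior is Gamma(39, 6); MAP = (39−1)/6 = 38/6 ≈ 6.33333.
MLE = x̄ = 32/5 ≈ 6.40000.
Difference = 38/6 − 32/5 = -1/15 ≈ -0.0667.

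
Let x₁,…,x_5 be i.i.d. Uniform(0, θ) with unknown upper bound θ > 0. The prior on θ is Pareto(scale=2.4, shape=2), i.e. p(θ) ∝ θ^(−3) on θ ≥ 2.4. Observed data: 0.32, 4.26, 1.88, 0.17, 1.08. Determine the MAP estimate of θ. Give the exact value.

The Uniform(0, θ) likelihood is θ^(−n) for θ ≥ max(xᵢ), zero otherwise. Here max(xᵢ) = 4.26.
Posterior ∝ θ^(−3) · θ^(−5) = θ^(−8) on θ ≥ max(2.4, 4.26) = 4.26.
This density is strictly decreasing in θ, so the posterior mode lies at the lower boundary of the support.

θ̂_MAP = 4.26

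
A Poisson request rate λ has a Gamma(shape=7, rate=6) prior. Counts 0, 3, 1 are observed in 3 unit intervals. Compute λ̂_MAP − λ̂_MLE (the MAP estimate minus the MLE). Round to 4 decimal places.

Σxᵢ = 4. Posterior is Gamma(11, 9); MAP = (11−1)/9 = 10/9 ≈ 1.11111.
MLE = x̄ = 4/3 ≈ 1.33333.
Difference = 10/9 − 4/3 = -2/9 ≈ -0.2222.

MAP − MLE = -0.2222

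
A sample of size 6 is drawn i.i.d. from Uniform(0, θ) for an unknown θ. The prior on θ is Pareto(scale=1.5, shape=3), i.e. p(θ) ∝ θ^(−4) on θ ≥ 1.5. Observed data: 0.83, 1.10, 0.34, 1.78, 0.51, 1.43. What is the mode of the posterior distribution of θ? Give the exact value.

θ̂_MAP = 1.78

The Uniform(0, θ) likelihood is θ^(−n) for θ ≥ max(xᵢ), zero otherwise. Here max(xᵢ) = 1.78.
Posterior ∝ θ^(−4) · θ^(−6) = θ^(−10) on θ ≥ max(1.5, 1.78) = 1.78.
This density is strictly decreasing in θ, so the posterior mode lies at the lower boundary of the support.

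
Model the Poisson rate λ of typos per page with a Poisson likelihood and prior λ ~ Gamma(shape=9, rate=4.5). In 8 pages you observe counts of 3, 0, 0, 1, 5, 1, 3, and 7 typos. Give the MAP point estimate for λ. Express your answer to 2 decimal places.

Σxᵢ = 3+0+0+1+5+1+3+7 = 20, with n = 8.
Posterior ∝ λ^8e^(−4.5λ) · λ^20e^(−8λ) = λ^28e^(−12.5λ), i.e. Gamma(shape=29, rate=12.5).
The mode of a Gamma(a, b) with a ≥ 1 (shape–rate) is (a−1)/b = 28/12.5 ≈ 2.24.

λ̂_MAP = 2.24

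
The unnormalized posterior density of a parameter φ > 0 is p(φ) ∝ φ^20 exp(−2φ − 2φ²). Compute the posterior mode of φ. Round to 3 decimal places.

ℓ'(φ) = 20/φ − 2 − 4φ. Setting this to zero and multiplying by φ: 4φ² + 2φ − 20 = 0.
φ = (−2 + √(2² + 4·4·20)) / (2·4) = (−2 + √324) / 8 = (−2 + 18)/8 = 2.
ℓ''(φ) = −20/φ² − 4 < 0, confirming a maximum.

φ̂_MAP = 2.000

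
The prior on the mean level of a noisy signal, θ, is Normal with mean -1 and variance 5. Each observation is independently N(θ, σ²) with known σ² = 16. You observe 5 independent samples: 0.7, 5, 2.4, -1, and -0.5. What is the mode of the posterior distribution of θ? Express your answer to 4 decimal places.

θ̂_MAP = 0.4146

n = 5; x̄ = (0.7 + 5 + 2.4 + (-1) + (-0.5))/5 = 6.6/5 = 1.32.
For a Normal prior and Normal likelihood with known variance, the posterior is Normal; its mode equals its mean, the precision-weighted average.
Prior precision 1/σ₀² = 1/5 = 0.2; data precision n/σ² = 5/16 = 0.3125.
θ̂ = (0.2·(-1) + 0.3125·1.32) / (0.2 + 0.3125) = 0.2125/0.5125 = 17/41 ≈ 0.4146.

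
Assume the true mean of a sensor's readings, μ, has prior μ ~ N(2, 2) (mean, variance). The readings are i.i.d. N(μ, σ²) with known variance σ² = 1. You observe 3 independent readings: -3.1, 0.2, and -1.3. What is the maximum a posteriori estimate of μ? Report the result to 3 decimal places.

μ̂_MAP = -0.914

n = 3; x̄ = ((-3.1) + 0.2 + (-1.3))/3 = -4.2/3 = -1.4.
For a Normal prior and Normal likelihood with known variance, the posterior is Normal; its mode equals its mean, the precision-weighted average.
Prior precision 1/σ₀² = 1/2 = 0.5; data precision n/σ² = 3/1 = 3.
μ̂ = (0.5·2 + 3·(-1.4)) / (0.5 + 3) = (-3.2)/3.5 = -32/35 ≈ -0.914.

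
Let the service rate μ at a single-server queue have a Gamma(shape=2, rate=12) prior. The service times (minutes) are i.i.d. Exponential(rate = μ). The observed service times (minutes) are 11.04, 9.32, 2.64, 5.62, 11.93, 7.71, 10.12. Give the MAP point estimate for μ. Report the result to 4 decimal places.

The Exponential(rate=μ) likelihood is ∝ μ^n e^(−μΣtᵢ). Here n = 7 and Σtᵢ = 11.04 + 9.32 + 2.64 + 5.62 + 11.93 + 7.71 + 10.12 = 58.38.
Posterior ∝ μe^(−12μ) · μ^7e^(−58.38μ) = μ^8e^(−70.38μ), i.e. Gamma(9, 70.38).
Mode = (a−1)/b = 8/70.38 ≈ 0.1137.

μ̂_MAP = 0.1137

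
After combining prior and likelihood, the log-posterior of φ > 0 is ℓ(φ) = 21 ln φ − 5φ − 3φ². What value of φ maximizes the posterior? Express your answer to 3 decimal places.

ℓ'(φ) = 21/φ − 5 − 6φ. Setting this to zero and multiplying by φ: 6φ² + 5φ − 21 = 0.
φ = (−5 + √(5² + 4·6·21)) / (2·6) = (−5 + √529) / 12 = (−5 + 23)/12 = 3/2.
ℓ''(φ) = −21/φ² − 6 < 0, confirming a maximum.

φ̂_MAP = 1.500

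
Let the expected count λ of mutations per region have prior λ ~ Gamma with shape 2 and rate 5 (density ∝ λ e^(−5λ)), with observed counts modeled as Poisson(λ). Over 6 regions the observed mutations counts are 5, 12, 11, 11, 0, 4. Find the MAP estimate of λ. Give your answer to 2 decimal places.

Σxᵢ = 5+12+11+11+0+4 = 43, with n = 6.
Posterior ∝ λe^(−5λ) · λ^43e^(−6λ) = λ^44e^(−11λ), i.e. Gamma(shape=45, rate=11).
The mode of a Gamma(a, b) with a ≥ 1 (shape–rate) is (a−1)/b = 44/11 ≈ 4.00.

λ̂_MAP = 4.00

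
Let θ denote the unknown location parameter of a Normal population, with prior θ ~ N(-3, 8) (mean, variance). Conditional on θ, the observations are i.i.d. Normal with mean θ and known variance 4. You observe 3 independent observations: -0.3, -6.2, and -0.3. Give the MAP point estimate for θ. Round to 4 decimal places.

θ̂_MAP = -2.3714

n = 3; x̄ = ((-0.3) + (-6.2) + (-0.3))/3 = -6.8/3 = -34/15 ≈ -2.2667.
For a Normal prior and Normal likelihood with known variance, the posterior is Normal; its mode equals its mean, the precision-weighted average.
Prior precision 1/σ₀² = 1/8 = 0.125; data precision n/σ² = 3/4 = 0.75.
θ̂ = (0.125·(-3) + 0.75·(-34/15)) / (0.125 + 0.75) = (-2.075)/0.875 = -83/35 ≈ -2.3714.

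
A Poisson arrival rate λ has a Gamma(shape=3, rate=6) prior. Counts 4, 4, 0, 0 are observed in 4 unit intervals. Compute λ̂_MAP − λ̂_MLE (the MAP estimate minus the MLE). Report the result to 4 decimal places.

Σxᵢ = 8. Posterior is Gamma(11, 10); MAP = (11−1)/10 = 10/10 ≈ 1.00000.
MLE = x̄ = 8/4 ≈ 2.00000.
Difference = 10/10 − 8/4 = -1 ≈ -1.0000.

MAP − MLE = -1.0000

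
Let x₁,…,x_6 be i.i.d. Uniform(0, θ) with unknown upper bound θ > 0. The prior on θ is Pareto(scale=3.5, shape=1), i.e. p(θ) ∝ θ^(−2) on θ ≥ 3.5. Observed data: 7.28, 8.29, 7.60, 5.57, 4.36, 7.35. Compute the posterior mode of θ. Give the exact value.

The Uniform(0, θ) likelihood is θ^(−n) for θ ≥ max(xᵢ), zero otherwise. Here max(xᵢ) = 8.29.
Posterior ∝ θ^(−2) · θ^(−6) = θ^(−8) on θ ≥ max(3.5, 8.29) = 8.29.
This density is strictly decreasing in θ, so the posterior mode lies at the lower boundary of the support.

θ̂_MAP = 8.29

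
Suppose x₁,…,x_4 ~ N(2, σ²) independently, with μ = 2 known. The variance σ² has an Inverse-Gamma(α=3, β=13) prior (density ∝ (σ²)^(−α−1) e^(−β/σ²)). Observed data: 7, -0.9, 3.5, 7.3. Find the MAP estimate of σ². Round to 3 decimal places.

σ̂²_MAP = 7.479

Sum of squared deviations about the known mean: SS = (7−2)² + (-0.9−2)² + (3.5−2)² + (7.3−2)² = 63.75.
The Normal likelihood contributes (σ²)^(−n/2) exp(−SS/(2σ²)), so the posterior is Inverse-Gamma(α + n/2, β + SS/2) = Inverse-Gamma(5, 44.875).
The mode of Inverse-Gamma(a, b) is b/(a+1) = 44.875/6 ≈ 7.479.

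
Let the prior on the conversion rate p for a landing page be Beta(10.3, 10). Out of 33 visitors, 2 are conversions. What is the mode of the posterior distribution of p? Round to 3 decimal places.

Prior: Beta(10.3, 10).
Data: 2 successes in 33 trials. The binomial likelihood contributes p^2(1−p)^31, so the posterior is Beta(10.3+2, 10+31) = Beta(12.3, 41).
For Beta(a, b) with a, b > 1 the mode is (a−1)/(a+b−2) = 11.3/51.3 ≈ 0.220.

p̂_MAP = 0.220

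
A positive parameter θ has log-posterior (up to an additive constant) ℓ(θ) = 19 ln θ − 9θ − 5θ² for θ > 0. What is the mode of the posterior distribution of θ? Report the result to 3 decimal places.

ℓ'(θ) = 19/θ − 9 − 10θ. Setting this to zero and multiplying by θ: 10θ² + 9θ − 19 = 0.
θ = (−9 + √(9² + 4·10·19)) / (2·10) = (−9 + √841) / 20 = (−9 + 29)/20 = 1.
ℓ''(θ) = −19/θ² − 10 < 0, confirming a maximum.

θ̂_MAP = 1.000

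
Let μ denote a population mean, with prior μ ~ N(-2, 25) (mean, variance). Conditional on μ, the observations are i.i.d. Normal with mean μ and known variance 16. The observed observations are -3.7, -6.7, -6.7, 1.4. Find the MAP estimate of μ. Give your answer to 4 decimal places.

n = 4; x̄ = ((-3.7) + (-6.7) + (-6.7) + 1.4)/4 = -15.7/4 = -3.925.
For a Normal prior and Normal likelihood with known variance, the posterior is Normal; its mode equals its mean, the precision-weighted average.
Prior precision 1/σ₀² = 1/25 = 0.04; data precision n/σ² = 4/16 = 0.25.
μ̂ = (0.04·(-2) + 0.25·(-3.925)) / (0.04 + 0.25) = (-1.06125)/0.29 = -849/232 ≈ -3.6595.

μ̂_MAP = -3.6595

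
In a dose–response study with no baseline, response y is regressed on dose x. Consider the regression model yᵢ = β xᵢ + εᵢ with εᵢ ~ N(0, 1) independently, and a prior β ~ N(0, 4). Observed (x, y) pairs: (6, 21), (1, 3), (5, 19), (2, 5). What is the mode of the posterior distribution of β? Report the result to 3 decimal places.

β̂_MAP = 3.532

log p(β | y) = −Σ(yᵢ − βxᵢ)²/(2·1) − β²/(2·4) + const.
Setting the derivative to zero: Σxᵢ(yᵢ − βxᵢ)/1 − β/4 = 0, so β = Σxᵢyᵢ / (Σxᵢ² + σ²/τ²).
Σxᵢyᵢ = 6·21 + 1·3 + 5·19 + 2·5 = 234; Σxᵢ² = 66; σ²/τ² = 0.25.
β̂_MAP = 234 / (66 + 0.25) = 234/66.25 ≈ 3.532.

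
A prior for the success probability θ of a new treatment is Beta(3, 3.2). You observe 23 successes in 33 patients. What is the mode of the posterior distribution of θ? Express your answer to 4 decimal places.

Prior: Beta(3, 3.2).
Data: 23 successes in 33 trials. The binomial likelihood contributes θ^23(1−θ)^10, so the posterior is Beta(3+23, 3.2+10) = Beta(26, 13.2).
For Beta(a, b) with a, b > 1 the mode is (a−1)/(a+b−2) = 25/37.2 ≈ 0.6720.

θ̂_MAP = 0.6720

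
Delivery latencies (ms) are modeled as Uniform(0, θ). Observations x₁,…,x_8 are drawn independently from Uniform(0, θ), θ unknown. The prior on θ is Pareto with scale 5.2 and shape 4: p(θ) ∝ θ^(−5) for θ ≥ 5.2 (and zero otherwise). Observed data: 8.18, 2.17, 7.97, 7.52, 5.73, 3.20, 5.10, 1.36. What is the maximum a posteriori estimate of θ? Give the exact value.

The Uniform(0, θ) likelihood is θ^(−n) for θ ≥ max(xᵢ), zero otherwise. Here max(xᵢ) = 8.18.
Posterior ∝ θ^(−5) · θ^(−8) = θ^(−13) on θ ≥ max(5.2, 8.18) = 8.18.
This density is strictly decreasing in θ, so the posterior mode lies at the lower boundary of the support.

θ̂_MAP = 8.18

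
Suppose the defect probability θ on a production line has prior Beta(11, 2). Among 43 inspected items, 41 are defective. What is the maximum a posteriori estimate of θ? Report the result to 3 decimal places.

θ̂_MAP = 0.944

Prior: Beta(11, 2).
Data: 41 successes in 43 trials. The binomial likelihood contributes θ^41(1−θ)^2, so the posterior is Beta(11+41, 2+2) = Beta(52, 4).
For Beta(a, b) with a, b > 1 the mode is (a−1)/(a+b−2) = 51/54 ≈ 0.944.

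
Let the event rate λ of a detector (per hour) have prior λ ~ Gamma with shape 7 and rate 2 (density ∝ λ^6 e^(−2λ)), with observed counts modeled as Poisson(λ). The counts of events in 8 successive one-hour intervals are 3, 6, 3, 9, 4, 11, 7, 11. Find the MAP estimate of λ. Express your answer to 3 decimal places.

λ̂_MAP = 6.000

Σxᵢ = 3+6+3+9+4+11+7+11 = 54, with n = 8.
Posterior ∝ λ^6e^(−2λ) · λ^54e^(−8λ) = λ^60e^(−10λ), i.e. Gamma(shape=61, rate=10).
The mode of a Gamma(a, b) with a ≥ 1 (shape–rate) is (a−1)/b = 60/10 ≈ 6.000.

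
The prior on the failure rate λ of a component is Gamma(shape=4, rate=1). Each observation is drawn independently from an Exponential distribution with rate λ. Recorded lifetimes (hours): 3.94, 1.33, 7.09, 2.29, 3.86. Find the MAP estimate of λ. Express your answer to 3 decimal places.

λ̂_MAP = 0.410

The Exponential(rate=λ) likelihood is ∝ λ^n e^(−λΣtᵢ). Here n = 5 and Σtᵢ = 3.94 + 1.33 + 7.09 + 2.29 + 3.86 = 18.51.
Posterior ∝ λ^3e^(−1λ) · λ^5e^(−18.51λ) = λ^8e^(−19.51λ), i.e. Gamma(9, 19.51).
Mode = (a−1)/b = 8/19.51 ≈ 0.410.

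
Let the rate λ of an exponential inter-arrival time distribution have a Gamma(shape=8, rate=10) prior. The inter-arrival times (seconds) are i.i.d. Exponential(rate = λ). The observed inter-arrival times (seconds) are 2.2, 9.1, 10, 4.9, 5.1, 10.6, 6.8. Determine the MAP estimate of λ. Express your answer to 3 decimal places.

λ̂_MAP = 0.239

The Exponential(rate=λ) likelihood is ∝ λ^n e^(−λΣtᵢ). Here n = 7 and Σtᵢ = 2.2 + 9.1 + 10 + 4.9 + 5.1 + 10.6 + 6.8 = 48.7.
Posterior ∝ λ^7e^(−10λ) · λ^7e^(−48.7λ) = λ^14e^(−58.7λ), i.e. Gamma(15, 58.7).
Mode = (a−1)/b = 14/58.7 ≈ 0.239.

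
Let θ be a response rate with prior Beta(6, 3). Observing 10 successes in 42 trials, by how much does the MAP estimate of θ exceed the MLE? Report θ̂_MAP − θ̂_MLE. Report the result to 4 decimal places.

MAP − MLE = 0.0680

Posterior is Beta(16, 35); MAP = (16−1)/(51−2) = 15/49 ≈ 0.30612.
MLE ignores the prior: θ̂_MLE = k/n = 10/42 ≈ 0.23810.
Difference = 15/49 − 10/42 = 10/147 ≈ 0.0680.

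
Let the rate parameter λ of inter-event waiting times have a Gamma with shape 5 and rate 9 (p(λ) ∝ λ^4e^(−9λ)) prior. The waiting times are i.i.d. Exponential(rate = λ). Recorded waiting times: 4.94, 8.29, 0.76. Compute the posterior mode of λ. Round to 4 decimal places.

The Exponential(rate=λ) likelihood is ∝ λ^n e^(−λΣtᵢ). Here n = 3 and Σtᵢ = 4.94 + 8.29 + 0.76 = 13.99.
Posterior ∝ λ^4e^(−9λ) · λ^3e^(−13.99λ) = λ^7e^(−22.99λ), i.e. Gamma(8, 22.99).
Mode = (a−1)/b = 7/22.99 ≈ 0.3045.

λ̂_MAP = 0.3045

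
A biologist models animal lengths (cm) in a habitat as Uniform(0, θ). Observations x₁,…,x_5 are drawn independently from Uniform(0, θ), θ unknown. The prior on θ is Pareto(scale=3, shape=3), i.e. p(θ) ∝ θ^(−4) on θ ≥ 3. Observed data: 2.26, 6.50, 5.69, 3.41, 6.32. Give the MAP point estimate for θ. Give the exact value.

θ̂_MAP = 6.50

The Uniform(0, θ) likelihood is θ^(−n) for θ ≥ max(xᵢ), zero otherwise. Here max(xᵢ) = 6.50.
Posterior ∝ θ^(−4) · θ^(−5) = θ^(−9) on θ ≥ max(3, 6.50) = 6.50.
This density is strictly decreasing in θ, so the posterior mode lies at the lower boundary of the support.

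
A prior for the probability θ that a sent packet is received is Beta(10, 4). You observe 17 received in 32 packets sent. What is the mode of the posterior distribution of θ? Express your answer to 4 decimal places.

θ̂_MAP = 0.5909

Prior: Beta(10, 4).
Data: 17 successes in 32 trials. The binomial likelihood contributes θ^17(1−θ)^15, so the posterior is Beta(10+17, 4+15) = Beta(27, 19).
For Beta(a, b) with a, b > 1 the mode is (a−1)/(a+b−2) = 26/44 ≈ 0.5909.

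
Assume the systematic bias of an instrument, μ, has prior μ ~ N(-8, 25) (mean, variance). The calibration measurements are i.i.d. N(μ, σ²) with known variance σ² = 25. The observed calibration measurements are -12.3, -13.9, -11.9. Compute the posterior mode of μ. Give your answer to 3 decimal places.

μ̂_MAP = -11.525

n = 3; x̄ = ((-12.3) + (-13.9) + (-11.9))/3 = -38.1/3 = -12.7.
For a Normal prior and Normal likelihood with known variance, the posterior is Normal; its mode equals its mean, the precision-weighted average.
Prior precision 1/σ₀² = 1/25 = 0.04; data precision n/σ² = 3/25 = 0.12.
μ̂ = (0.04·(-8) + 0.12·(-12.7)) / (0.04 + 0.12) = (-1.844)/0.16 = -11.525.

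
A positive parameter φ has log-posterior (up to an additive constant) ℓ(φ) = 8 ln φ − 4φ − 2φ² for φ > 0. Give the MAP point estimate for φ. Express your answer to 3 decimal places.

φ̂_MAP = 1.000

ℓ'(φ) = 8/φ − 4 − 4φ. Setting this to zero and multiplying by φ: 4φ² + 4φ − 8 = 0.
φ = (−4 + √(4² + 4·4·8)) / (2·4) = (−4 + √144) / 8 = (−4 + 12)/8 = 1.
ℓ''(φ) = −8/φ² − 4 < 0, confirming a maximum.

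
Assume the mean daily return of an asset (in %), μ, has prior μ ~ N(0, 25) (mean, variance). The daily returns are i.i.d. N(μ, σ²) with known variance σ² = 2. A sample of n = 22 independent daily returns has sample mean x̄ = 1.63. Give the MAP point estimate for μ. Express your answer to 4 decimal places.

μ̂_MAP = 1.6241

n = 22, x̄ = 1.63.
For a Normal prior and Normal likelihood with known variance, the posterior is Normal; its mode equals its mean, the precision-weighted average.
Prior precision 1/σ₀² = 1/25 = 0.04; data precision n/σ² = 22/2 = 11.
μ̂ = (0.04·0 + 11·1.63) / (0.04 + 11) = 17.93/11.04 = 1793/1104 ≈ 1.6241.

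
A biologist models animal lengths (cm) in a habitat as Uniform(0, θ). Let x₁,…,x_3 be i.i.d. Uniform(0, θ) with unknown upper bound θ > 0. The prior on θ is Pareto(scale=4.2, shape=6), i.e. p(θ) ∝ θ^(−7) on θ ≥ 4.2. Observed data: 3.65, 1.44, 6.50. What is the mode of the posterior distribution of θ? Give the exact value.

θ̂_MAP = 6.50

The Uniform(0, θ) likelihood is θ^(−n) for θ ≥ max(xᵢ), zero otherwise. Here max(xᵢ) = 6.50.
Posterior ∝ θ^(−7) · θ^(−3) = θ^(−10) on θ ≥ max(4.2, 6.50) = 6.50.
This density is strictly decreasing in θ, so the posterior mode lies at the lower boundary of the support.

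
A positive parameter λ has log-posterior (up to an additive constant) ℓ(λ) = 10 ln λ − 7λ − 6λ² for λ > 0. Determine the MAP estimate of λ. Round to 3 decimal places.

λ̂_MAP = 0.667

ℓ'(λ) = 10/λ − 7 − 12λ. Setting this to zero and multiplying by λ: 12λ² + 7λ − 10 = 0.
λ = (−7 + √(7² + 4·12·10)) / (2·12) = (−7 + √529) / 24 = (−7 + 23)/24 = 2/3.
ℓ''(λ) = −10/λ² − 12 < 0, confirming a maximum.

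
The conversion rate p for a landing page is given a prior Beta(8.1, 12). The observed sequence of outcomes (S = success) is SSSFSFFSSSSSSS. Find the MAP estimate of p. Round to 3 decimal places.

p̂_MAP = 0.564

Prior: Beta(8.1, 12).
Data: 11 successes in 14 trials (from the sequence). The binomial likelihood contributes p^11(1−p)^3, so the posterior is Beta(8.1+11, 12+3) = Beta(19.1, 15).
For Beta(a, b) with a, b > 1 the mode is (a−1)/(a+b−2) = 18.1/32.1 ≈ 0.564.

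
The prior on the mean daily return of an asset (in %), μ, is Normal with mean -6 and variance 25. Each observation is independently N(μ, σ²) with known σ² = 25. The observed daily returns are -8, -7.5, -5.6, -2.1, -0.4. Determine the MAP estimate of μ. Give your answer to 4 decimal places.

μ̂_MAP = -4.9333

n = 5; x̄ = ((-8) + (-7.5) + (-5.6) + (-2.1) + (-0.4))/5 = -23.6/5 = -4.72.
For a Normal prior and Normal likelihood with known variance, the posterior is Normal; its mode equals its mean, the precision-weighted average.
Prior precision 1/σ₀² = 1/25 = 0.04; data precision n/σ² = 5/25 = 0.2.
μ̂ = (0.04·(-6) + 0.2·(-4.72)) / (0.04 + 0.2) = (-1.184)/0.24 = -74/15 ≈ -4.9333.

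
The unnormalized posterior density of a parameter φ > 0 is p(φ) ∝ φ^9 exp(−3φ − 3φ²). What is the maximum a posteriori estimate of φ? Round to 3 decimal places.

ℓ'(φ) = 9/φ − 3 − 6φ. Setting this to zero and multiplying by φ: 6φ² + 3φ − 9 = 0.
φ = (−3 + √(3² + 4·6·9)) / (2·6) = (−3 + √225) / 12 = (−3 + 15)/12 = 1.
ℓ''(φ) = −9/φ² − 6 < 0, confirming a maximum.

φ̂_MAP = 1.000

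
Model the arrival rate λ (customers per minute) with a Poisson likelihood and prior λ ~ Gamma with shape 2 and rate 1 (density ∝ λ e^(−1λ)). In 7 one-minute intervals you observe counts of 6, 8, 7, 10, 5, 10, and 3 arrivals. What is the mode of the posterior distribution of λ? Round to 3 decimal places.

λ̂_MAP = 6.250

Σxᵢ = 6+8+7+10+5+10+3 = 49, with n = 7.
Posterior ∝ λe^(−1λ) · λ^49e^(−7λ) = λ^50e^(−8λ), i.e. Gamma(shape=51, rate=8).
The mode of a Gamma(a, b) with a ≥ 1 (shape–rate) is (a−1)/b = 50/8 ≈ 6.250.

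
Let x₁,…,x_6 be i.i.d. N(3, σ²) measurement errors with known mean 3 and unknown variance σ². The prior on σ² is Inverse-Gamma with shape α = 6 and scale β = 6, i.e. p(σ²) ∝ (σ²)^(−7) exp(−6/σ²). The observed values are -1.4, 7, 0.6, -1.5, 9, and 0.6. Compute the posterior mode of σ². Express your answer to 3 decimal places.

σ̂²_MAP = 5.757

Sum of squared deviations about the known mean: SS = (-1.4−3)² + (7−3)² + (0.6−3)² + (-1.5−3)² + (9−3)² + (0.6−3)² = 103.13.
The Normal likelihood contributes (σ²)^(−n/2) exp(−SS/(2σ²)), so the posterior is Inverse-Gamma(α + n/2, β + SS/2) = Inverse-Gamma(9, 57.565).
The mode of Inverse-Gamma(a, b) is b/(a+1) = 57.565/10 ≈ 5.757.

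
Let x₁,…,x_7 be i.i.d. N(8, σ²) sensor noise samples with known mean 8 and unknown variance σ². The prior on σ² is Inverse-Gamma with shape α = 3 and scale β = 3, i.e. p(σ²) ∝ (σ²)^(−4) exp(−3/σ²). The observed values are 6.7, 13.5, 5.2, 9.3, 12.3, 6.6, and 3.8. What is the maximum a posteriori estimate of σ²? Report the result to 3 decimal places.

σ̂²_MAP = 5.704

Sum of squared deviations about the known mean: SS = (6.7−8)² + (13.5−8)² + (5.2−8)² + (9.3−8)² + (12.3−8)² + (6.6−8)² + (3.8−8)² = 79.56.
The Normal likelihood contributes (σ²)^(−n/2) exp(−SS/(2σ²)), so the posterior is Inverse-Gamma(α + n/2, β + SS/2) = Inverse-Gamma(6.5, 42.78).
The mode of Inverse-Gamma(a, b) is b/(a+1) = 42.78/7.5 ≈ 5.704.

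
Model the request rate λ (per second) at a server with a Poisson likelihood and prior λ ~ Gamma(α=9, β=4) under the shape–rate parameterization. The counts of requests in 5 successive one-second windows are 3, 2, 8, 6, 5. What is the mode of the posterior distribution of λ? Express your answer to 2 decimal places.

λ̂_MAP = 3.56

Σxᵢ = 3+2+8+6+5 = 24, with n = 5.
Posterior ∝ λ^8e^(−4λ) · λ^24e^(−5λ) = λ^32e^(−9λ), i.e. Gamma(shape=33, rate=9).
The mode of a Gamma(a, b) with a ≥ 1 (shape–rate) is (a−1)/b = 32/9 ≈ 3.56.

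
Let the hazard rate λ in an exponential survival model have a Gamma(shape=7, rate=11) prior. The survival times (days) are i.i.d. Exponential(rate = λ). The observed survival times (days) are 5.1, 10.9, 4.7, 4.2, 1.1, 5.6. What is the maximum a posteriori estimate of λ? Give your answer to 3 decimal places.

The Exponential(rate=λ) likelihood is ∝ λ^n e^(−λΣtᵢ). Here n = 6 and Σtᵢ = 5.1 + 10.9 + 4.7 + 4.2 + 1.1 + 5.6 = 31.6.
Posterior ∝ λ^6e^(−11λ) · λ^6e^(−31.6λ) = λ^12e^(−42.6λ), i.e. Gamma(13, 42.6).
Mode = (a−1)/b = 12/42.6 ≈ 0.282.

λ̂_MAP = 0.282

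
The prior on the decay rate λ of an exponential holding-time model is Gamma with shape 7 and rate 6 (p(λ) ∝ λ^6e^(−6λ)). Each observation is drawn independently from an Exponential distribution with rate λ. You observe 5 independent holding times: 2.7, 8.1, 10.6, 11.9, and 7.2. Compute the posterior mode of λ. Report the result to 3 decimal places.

The Exponential(rate=λ) likelihood is ∝ λ^n e^(−λΣtᵢ). Here n = 5 and Σtᵢ = 2.7 + 8.1 + 10.6 + 11.9 + 7.2 = 40.5.
Posterior ∝ λ^6e^(−6λ) · λ^5e^(−40.5λ) = λ^11e^(−46.5λ), i.e. Gamma(12, 46.5).
Mode = (a−1)/b = 11/46.5 ≈ 0.237.

λ̂_MAP = 0.237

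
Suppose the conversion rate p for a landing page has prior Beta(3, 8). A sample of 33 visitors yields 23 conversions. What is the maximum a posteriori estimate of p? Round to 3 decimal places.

Prior: Beta(3, 8).
Data: 23 successes in 33 trials. The binomial likelihood contributes p^23(1−p)^10, so the posterior is Beta(3+23, 8+10) = Beta(26, 18).
For Beta(a, b) with a, b > 1 the mode is (a−1)/(a+b−2) = 25/42 ≈ 0.595.

p̂_MAP = 0.595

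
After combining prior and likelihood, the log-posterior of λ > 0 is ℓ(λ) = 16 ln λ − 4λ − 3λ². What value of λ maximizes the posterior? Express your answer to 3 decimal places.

λ̂_MAP = 1.333

ℓ'(λ) = 16/λ − 4 − 6λ. Setting this to zero and multiplying by λ: 6λ² + 4λ − 16 = 0.
λ = (−4 + √(4² + 4·6·16)) / (2·6) = (−4 + √400) / 12 = (−4 + 20)/12 = 4/3.
ℓ''(λ) = −16/λ² − 6 < 0, confirming a maximum.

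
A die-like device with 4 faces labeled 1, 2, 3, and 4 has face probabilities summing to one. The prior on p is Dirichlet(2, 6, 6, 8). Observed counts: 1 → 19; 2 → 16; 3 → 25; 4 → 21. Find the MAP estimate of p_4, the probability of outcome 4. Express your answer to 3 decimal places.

MAP estimate: 0.283

The posterior is Dirichlet(αᵢ + nᵢ) = Dirichlet(21, 22, 31, 29).
For a Dirichlet(a₁,…,a_K) with all aᵢ > 1, the mode has j-th component (aⱼ − 1)/(Σaᵢ − K).
Here Σaᵢ = 103 and K = 4, so p_4 = (29 − 1)/(103 − 4) = 28/99 ≈ 0.283.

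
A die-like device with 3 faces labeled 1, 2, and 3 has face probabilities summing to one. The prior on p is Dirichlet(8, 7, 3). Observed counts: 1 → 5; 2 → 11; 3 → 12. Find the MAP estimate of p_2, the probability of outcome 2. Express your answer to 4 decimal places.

MAP estimate: 0.3953

The posterior is Dirichlet(αᵢ + nᵢ) = Dirichlet(13, 18, 15).
For a Dirichlet(a₁,…,a_K) with all aᵢ > 1, the mode has j-th component (aⱼ − 1)/(Σaᵢ − K).
Here Σaᵢ = 46 and K = 3, so p_2 = (18 − 1)/(46 − 3) = 17/43 ≈ 0.3953.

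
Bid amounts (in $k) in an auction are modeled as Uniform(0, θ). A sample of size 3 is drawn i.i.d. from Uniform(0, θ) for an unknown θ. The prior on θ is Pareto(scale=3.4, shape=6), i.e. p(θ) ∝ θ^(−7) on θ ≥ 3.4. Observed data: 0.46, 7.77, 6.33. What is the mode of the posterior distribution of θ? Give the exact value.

The Uniform(0, θ) likelihood is θ^(−n) for θ ≥ max(xᵢ), zero otherwise. Here max(xᵢ) = 7.77.
Posterior ∝ θ^(−7) · θ^(−3) = θ^(−10) on θ ≥ max(3.4, 7.77) = 7.77.
This density is strictly decreasing in θ, so the posterior mode lies at the lower boundary of the support.

θ̂_MAP = 7.77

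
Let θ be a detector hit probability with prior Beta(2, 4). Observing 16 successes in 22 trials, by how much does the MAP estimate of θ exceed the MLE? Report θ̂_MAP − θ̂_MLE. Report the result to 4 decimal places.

Posterior is Beta(18, 10); MAP = (18−1)/(28−2) = 17/26 ≈ 0.65385.
MLE ignores the prior: θ̂_MLE = k/n = 16/22 ≈ 0.72727.
Difference = 17/26 − 16/22 = -21/286 ≈ -0.0734.

MAP − MLE = -0.0734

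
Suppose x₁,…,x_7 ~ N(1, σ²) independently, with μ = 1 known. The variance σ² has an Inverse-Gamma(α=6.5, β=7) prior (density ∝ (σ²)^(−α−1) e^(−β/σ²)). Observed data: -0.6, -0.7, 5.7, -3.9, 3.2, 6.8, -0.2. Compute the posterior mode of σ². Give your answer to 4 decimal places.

σ̂²_MAP = 4.7941

Sum of squared deviations about the known mean: SS = (-0.6−1)² + (-0.7−1)² + (5.7−1)² + (-3.9−1)² + (3.2−1)² + (6.8−1)² + (-0.2−1)² = 91.47.
The Normal likelihood contributes (σ²)^(−n/2) exp(−SS/(2σ²)), so the posterior is Inverse-Gamma(α + n/2, β + SS/2) = Inverse-Gamma(10, 52.735).
The mode of Inverse-Gamma(a, b) is b/(a+1) = 52.735/11 ≈ 4.7941.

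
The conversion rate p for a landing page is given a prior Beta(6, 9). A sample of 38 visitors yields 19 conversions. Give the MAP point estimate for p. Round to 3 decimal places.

p̂_MAP = 0.471

Prior: Beta(6, 9).
Data: 19 successes in 38 trials. The binomial likelihood contributes p^19(1−p)^19, so the posterior is Beta(6+19, 9+19) = Beta(25, 28).
For Beta(a, b) with a, b > 1 the mode is (a−1)/(a+b−2) = 24/51 ≈ 0.471.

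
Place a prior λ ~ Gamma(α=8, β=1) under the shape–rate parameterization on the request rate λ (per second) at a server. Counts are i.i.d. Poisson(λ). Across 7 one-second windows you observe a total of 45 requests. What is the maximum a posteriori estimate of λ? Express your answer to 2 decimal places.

λ̂_MAP = 6.50

Σxᵢ = 45, n = 7.
Posterior ∝ λ^7e^(−1λ) · λ^45e^(−7λ) = λ^52e^(−8λ), i.e. Gamma(shape=53, rate=8).
The mode of a Gamma(a, b) with a ≥ 1 (shape–rate) is (a−1)/b = 52/8 ≈ 6.50.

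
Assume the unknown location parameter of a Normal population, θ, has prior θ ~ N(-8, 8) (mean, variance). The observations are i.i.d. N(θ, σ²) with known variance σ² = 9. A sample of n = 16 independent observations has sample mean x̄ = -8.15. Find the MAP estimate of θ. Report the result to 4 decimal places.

n = 16, x̄ = -8.15.
For a Normal prior and Normal likelihood with known variance, the posterior is Normal; its mode equals its mean, the precision-weighted average.
Prior precision 1/σ₀² = 1/8 = 0.125; data precision n/σ² = 16/9.
θ̂ = (0.125·(-8) + (16/9)·(-8.15)) / (0.125 + 16/9) = (-697/45)/(137/72) = -5576/685 ≈ -8.1401.

θ̂_MAP = -8.1401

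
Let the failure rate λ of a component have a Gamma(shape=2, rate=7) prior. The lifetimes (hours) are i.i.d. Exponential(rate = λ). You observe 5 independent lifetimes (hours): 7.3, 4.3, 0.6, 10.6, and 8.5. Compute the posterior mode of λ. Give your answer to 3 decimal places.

λ̂_MAP = 0.157

The Exponential(rate=λ) likelihood is ∝ λ^n e^(−λΣtᵢ). Here n = 5 and Σtᵢ = 7.3 + 4.3 + 0.6 + 10.6 + 8.5 = 31.3.
Posterior ∝ λe^(−7λ) · λ^5e^(−31.3λ) = λ^6e^(−38.3λ), i.e. Gamma(7, 38.3).
Mode = (a−1)/b = 6/38.3 ≈ 0.157.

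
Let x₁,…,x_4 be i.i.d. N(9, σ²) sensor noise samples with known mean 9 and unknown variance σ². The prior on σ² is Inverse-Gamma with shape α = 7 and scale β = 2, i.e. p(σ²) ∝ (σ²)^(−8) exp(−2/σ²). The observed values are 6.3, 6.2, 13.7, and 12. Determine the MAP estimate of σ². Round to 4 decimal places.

Sum of squared deviations about the known mean: SS = (6.3−9)² + (6.2−9)² + (13.7−9)² + (12−9)² = 46.22.
The Normal likelihood contributes (σ²)^(−n/2) exp(−SS/(2σ²)), so the posterior is Inverse-Gamma(α + n/2, β + SS/2) = Inverse-Gamma(9, 25.11).
The mode of Inverse-Gamma(a, b) is b/(a+1) = 25.11/10 ≈ 2.5110.

σ̂²_MAP = 2.5110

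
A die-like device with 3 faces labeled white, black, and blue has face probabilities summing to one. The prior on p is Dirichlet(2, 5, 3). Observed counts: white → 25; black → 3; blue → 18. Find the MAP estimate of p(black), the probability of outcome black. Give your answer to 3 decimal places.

MAP estimate of p(black) = 0.132

The posterior is Dirichlet(αᵢ + nᵢ) = Dirichlet(27, 8, 21).
For a Dirichlet(a₁,…,a_K) with all aᵢ > 1, the mode has j-th component (aⱼ − 1)/(Σaᵢ − K).
Here Σaᵢ = 56 and K = 3, so p(black) = (8 − 1)/(56 − 3) = 7/53 ≈ 0.132.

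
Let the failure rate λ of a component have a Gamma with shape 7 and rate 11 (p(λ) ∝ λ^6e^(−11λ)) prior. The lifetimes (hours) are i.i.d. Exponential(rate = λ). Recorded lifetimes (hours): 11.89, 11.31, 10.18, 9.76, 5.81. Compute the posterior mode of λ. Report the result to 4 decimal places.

The Exponential(rate=λ) likelihood is ∝ λ^n e^(−λΣtᵢ). Here n = 5 and Σtᵢ = 11.89 + 11.31 + 10.18 + 9.76 + 5.81 = 48.95.
Posterior ∝ λ^6e^(−11λ) · λ^5e^(−48.95λ) = λ^11e^(−59.95λ), i.e. Gamma(12, 59.95).
Mode = (a−1)/b = 11/59.95 ≈ 0.1835.

λ̂_MAP = 0.1835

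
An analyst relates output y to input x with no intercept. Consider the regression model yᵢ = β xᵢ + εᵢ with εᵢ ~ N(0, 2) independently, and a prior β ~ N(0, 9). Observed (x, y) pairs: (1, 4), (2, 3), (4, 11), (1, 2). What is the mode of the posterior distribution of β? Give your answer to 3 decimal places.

log p(β | y) = −Σ(yᵢ − βxᵢ)²/(2·2) − β²/(2·9) + const.
Setting the derivative to zero: Σxᵢ(yᵢ − βxᵢ)/2 − β/9 = 0, so β = Σxᵢyᵢ / (Σxᵢ² + σ²/τ²).
Σxᵢyᵢ = 1·4 + 2·3 + 4·11 + 1·2 = 56; Σxᵢ² = 22; σ²/τ² = 2/9.
β̂_MAP = 56 / (22 + 2/9) = 56/(200/9) = 63/25 ≈ 2.520.

β̂_MAP = 2.520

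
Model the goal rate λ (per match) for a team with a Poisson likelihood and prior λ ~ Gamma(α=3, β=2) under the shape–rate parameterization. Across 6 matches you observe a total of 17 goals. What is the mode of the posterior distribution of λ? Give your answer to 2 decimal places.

Σxᵢ = 17, n = 6.
Posterior ∝ λ^2e^(−2λ) · λ^17e^(−6λ) = λ^19e^(−8λ), i.e. Gamma(shape=20, rate=8).
The mode of a Gamma(a, b) with a ≥ 1 (shape–rate) is (a−1)/b = 19/8 ≈ 2.38.

λ̂_MAP = 2.38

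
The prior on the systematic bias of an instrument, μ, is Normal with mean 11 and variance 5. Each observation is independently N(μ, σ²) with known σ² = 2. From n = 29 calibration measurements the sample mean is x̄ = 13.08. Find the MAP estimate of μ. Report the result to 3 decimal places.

μ̂_MAP = 13.052

n = 29, x̄ = 13.08.
For a Normal prior and Normal likelihood with known variance, the posterior is Normal; its mode equals its mean, the precision-weighted average.
Prior precision 1/σ₀² = 1/5 = 0.2; data precision n/σ² = 29/2 = 14.5.
μ̂ = (0.2·11 + 14.5·13.08) / (0.2 + 14.5) = 191.86/14.7 = 9593/735 ≈ 13.052.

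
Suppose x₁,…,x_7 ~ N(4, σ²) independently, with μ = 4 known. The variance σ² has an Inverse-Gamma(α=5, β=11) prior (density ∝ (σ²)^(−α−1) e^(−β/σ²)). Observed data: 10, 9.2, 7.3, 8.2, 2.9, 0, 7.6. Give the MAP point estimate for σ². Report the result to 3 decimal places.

σ̂²_MAP = 7.565

Sum of squared deviations about the known mean: SS = (10−4)² + (9.2−4)² + (7.3−4)² + (8.2−4)² + (2.9−4)² + (0−4)² + (7.6−4)² = 121.74.
The Normal likelihood contributes (σ²)^(−n/2) exp(−SS/(2σ²)), so the posterior is Inverse-Gamma(α + n/2, β + SS/2) = Inverse-Gamma(8.5, 71.87).
The mode of Inverse-Gamma(a, b) is b/(a+1) = 71.87/9.5 ≈ 7.565.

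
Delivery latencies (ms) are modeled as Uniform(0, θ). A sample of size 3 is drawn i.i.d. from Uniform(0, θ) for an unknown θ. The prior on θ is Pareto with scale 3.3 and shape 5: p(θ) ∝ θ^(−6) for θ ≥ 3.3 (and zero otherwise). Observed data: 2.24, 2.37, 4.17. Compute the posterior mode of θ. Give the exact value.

θ̂_MAP = 4.17

The Uniform(0, θ) likelihood is θ^(−n) for θ ≥ max(xᵢ), zero otherwise. Here max(xᵢ) = 4.17.
Posterior ∝ θ^(−6) · θ^(−3) = θ^(−9) on θ ≥ max(3.3, 4.17) = 4.17.
This density is strictly decreasing in θ, so the posterior mode lies at the lower boundary of the support.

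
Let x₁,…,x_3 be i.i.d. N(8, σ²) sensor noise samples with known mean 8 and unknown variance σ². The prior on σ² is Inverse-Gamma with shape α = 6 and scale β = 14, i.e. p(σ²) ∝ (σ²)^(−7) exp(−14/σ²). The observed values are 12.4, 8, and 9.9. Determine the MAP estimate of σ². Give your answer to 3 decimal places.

Sum of squared deviations about the known mean: SS = (12.4−8)² + (8−8)² + (9.9−8)² = 22.97.
The Normal likelihood contributes (σ²)^(−n/2) exp(−SS/(2σ²)), so the posterior is Inverse-Gamma(α + n/2, β + SS/2) = Inverse-Gamma(7.5, 25.485).
The mode of Inverse-Gamma(a, b) is b/(a+1) = 25.485/8.5 ≈ 2.998.

σ̂²_MAP = 2.998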